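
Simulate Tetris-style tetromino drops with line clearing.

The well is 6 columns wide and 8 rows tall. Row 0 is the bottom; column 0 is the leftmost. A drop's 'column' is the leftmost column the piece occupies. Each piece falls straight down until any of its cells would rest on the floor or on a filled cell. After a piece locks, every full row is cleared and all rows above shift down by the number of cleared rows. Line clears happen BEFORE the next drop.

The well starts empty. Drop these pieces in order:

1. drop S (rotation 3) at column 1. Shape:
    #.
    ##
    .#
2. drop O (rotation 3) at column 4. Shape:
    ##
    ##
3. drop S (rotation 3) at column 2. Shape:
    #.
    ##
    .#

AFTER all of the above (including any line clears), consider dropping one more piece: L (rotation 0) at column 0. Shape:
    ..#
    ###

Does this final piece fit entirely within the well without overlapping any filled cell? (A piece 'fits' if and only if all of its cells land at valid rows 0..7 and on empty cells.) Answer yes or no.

Answer: yes

Derivation:
Drop 1: S rot3 at col 1 lands with bottom-row=0; cleared 0 line(s) (total 0); column heights now [0 3 2 0 0 0], max=3
Drop 2: O rot3 at col 4 lands with bottom-row=0; cleared 0 line(s) (total 0); column heights now [0 3 2 0 2 2], max=3
Drop 3: S rot3 at col 2 lands with bottom-row=1; cleared 0 line(s) (total 0); column heights now [0 3 4 3 2 2], max=4
Test piece L rot0 at col 0 (width 3): heights before test = [0 3 4 3 2 2]; fits = True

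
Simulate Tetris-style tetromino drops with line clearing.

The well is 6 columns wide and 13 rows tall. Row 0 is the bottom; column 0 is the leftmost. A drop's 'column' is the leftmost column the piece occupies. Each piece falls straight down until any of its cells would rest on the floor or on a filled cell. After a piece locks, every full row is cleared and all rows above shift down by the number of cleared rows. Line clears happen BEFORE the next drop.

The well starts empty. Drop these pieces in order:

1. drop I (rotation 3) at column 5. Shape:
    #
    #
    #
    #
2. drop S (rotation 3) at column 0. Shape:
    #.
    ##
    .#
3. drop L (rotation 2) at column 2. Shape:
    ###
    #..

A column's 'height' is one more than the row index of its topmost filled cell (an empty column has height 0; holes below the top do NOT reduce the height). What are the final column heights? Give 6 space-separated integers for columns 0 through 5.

Answer: 2 1 1 0 0 3

Derivation:
Drop 1: I rot3 at col 5 lands with bottom-row=0; cleared 0 line(s) (total 0); column heights now [0 0 0 0 0 4], max=4
Drop 2: S rot3 at col 0 lands with bottom-row=0; cleared 0 line(s) (total 0); column heights now [3 2 0 0 0 4], max=4
Drop 3: L rot2 at col 2 lands with bottom-row=0; cleared 1 line(s) (total 1); column heights now [2 1 1 0 0 3], max=3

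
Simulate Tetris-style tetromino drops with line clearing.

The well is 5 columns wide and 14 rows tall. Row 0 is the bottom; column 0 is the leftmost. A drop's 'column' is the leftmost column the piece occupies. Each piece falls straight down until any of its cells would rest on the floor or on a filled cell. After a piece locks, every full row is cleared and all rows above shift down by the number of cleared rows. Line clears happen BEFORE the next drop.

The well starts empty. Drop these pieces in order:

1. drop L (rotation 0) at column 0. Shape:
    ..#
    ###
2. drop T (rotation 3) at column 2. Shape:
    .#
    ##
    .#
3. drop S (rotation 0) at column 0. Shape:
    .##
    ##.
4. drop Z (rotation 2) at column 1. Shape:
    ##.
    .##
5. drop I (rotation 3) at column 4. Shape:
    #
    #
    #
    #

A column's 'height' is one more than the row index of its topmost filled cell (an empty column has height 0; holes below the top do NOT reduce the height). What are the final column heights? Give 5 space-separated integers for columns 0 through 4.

Drop 1: L rot0 at col 0 lands with bottom-row=0; cleared 0 line(s) (total 0); column heights now [1 1 2 0 0], max=2
Drop 2: T rot3 at col 2 lands with bottom-row=1; cleared 0 line(s) (total 0); column heights now [1 1 3 4 0], max=4
Drop 3: S rot0 at col 0 lands with bottom-row=2; cleared 0 line(s) (total 0); column heights now [3 4 4 4 0], max=4
Drop 4: Z rot2 at col 1 lands with bottom-row=4; cleared 0 line(s) (total 0); column heights now [3 6 6 5 0], max=6
Drop 5: I rot3 at col 4 lands with bottom-row=0; cleared 1 line(s) (total 1); column heights now [1 5 5 4 3], max=5

Answer: 1 5 5 4 3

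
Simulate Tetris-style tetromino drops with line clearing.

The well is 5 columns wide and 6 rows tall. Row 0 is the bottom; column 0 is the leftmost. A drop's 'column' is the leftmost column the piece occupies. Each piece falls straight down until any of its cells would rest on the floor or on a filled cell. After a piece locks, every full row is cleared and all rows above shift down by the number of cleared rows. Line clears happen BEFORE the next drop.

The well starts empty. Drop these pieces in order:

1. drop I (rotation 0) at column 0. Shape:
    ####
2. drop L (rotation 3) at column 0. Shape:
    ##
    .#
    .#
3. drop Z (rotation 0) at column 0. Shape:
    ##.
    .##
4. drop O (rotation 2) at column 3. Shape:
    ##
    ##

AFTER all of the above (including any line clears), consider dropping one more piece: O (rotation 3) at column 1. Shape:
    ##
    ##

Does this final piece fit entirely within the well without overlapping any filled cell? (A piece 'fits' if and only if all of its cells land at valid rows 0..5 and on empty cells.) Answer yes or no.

Drop 1: I rot0 at col 0 lands with bottom-row=0; cleared 0 line(s) (total 0); column heights now [1 1 1 1 0], max=1
Drop 2: L rot3 at col 0 lands with bottom-row=1; cleared 0 line(s) (total 0); column heights now [4 4 1 1 0], max=4
Drop 3: Z rot0 at col 0 lands with bottom-row=4; cleared 0 line(s) (total 0); column heights now [6 6 5 1 0], max=6
Drop 4: O rot2 at col 3 lands with bottom-row=1; cleared 0 line(s) (total 0); column heights now [6 6 5 3 3], max=6
Test piece O rot3 at col 1 (width 2): heights before test = [6 6 5 3 3]; fits = False

Answer: no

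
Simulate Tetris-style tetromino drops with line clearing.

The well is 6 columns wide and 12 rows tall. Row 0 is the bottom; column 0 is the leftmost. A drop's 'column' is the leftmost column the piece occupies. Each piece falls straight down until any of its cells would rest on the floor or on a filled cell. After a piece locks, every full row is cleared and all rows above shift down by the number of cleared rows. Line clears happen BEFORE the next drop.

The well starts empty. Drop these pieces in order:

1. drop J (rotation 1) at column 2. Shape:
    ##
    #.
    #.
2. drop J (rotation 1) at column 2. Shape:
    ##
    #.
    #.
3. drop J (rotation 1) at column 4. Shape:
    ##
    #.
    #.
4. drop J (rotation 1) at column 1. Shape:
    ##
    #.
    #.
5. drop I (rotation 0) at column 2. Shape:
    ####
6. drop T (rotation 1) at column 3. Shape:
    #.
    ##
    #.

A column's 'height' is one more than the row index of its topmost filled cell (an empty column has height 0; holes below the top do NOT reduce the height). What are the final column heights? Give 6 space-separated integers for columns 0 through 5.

Answer: 0 7 8 11 10 8

Derivation:
Drop 1: J rot1 at col 2 lands with bottom-row=0; cleared 0 line(s) (total 0); column heights now [0 0 3 3 0 0], max=3
Drop 2: J rot1 at col 2 lands with bottom-row=3; cleared 0 line(s) (total 0); column heights now [0 0 6 6 0 0], max=6
Drop 3: J rot1 at col 4 lands with bottom-row=0; cleared 0 line(s) (total 0); column heights now [0 0 6 6 3 3], max=6
Drop 4: J rot1 at col 1 lands with bottom-row=4; cleared 0 line(s) (total 0); column heights now [0 7 7 6 3 3], max=7
Drop 5: I rot0 at col 2 lands with bottom-row=7; cleared 0 line(s) (total 0); column heights now [0 7 8 8 8 8], max=8
Drop 6: T rot1 at col 3 lands with bottom-row=8; cleared 0 line(s) (total 0); column heights now [0 7 8 11 10 8], max=11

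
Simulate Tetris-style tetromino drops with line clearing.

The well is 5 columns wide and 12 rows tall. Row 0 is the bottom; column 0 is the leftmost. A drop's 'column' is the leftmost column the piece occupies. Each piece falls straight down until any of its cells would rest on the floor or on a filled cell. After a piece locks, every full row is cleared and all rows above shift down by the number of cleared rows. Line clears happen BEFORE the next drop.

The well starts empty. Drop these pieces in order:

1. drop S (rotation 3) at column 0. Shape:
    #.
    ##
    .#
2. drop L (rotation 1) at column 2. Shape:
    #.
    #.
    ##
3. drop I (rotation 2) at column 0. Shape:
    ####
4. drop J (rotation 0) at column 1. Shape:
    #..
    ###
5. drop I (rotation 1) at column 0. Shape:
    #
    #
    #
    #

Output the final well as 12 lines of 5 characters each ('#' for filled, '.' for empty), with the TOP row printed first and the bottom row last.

Drop 1: S rot3 at col 0 lands with bottom-row=0; cleared 0 line(s) (total 0); column heights now [3 2 0 0 0], max=3
Drop 2: L rot1 at col 2 lands with bottom-row=0; cleared 0 line(s) (total 0); column heights now [3 2 3 1 0], max=3
Drop 3: I rot2 at col 0 lands with bottom-row=3; cleared 0 line(s) (total 0); column heights now [4 4 4 4 0], max=4
Drop 4: J rot0 at col 1 lands with bottom-row=4; cleared 0 line(s) (total 0); column heights now [4 6 5 5 0], max=6
Drop 5: I rot1 at col 0 lands with bottom-row=4; cleared 0 line(s) (total 0); column heights now [8 6 5 5 0], max=8

Answer: .....
.....
.....
.....
#....
#....
##...
####.
####.
#.#..
###..
.###.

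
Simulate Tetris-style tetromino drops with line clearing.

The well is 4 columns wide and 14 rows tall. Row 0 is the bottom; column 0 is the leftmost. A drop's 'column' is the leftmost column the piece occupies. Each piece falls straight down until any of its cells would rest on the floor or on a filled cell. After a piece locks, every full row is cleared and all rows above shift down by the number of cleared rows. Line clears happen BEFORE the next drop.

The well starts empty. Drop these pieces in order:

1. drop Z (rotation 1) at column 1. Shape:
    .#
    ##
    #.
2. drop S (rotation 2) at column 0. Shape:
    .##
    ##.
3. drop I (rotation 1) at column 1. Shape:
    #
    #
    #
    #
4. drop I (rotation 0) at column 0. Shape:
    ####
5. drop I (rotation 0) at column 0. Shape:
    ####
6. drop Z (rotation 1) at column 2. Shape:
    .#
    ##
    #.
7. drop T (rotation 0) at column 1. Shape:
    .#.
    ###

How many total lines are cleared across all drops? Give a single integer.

Drop 1: Z rot1 at col 1 lands with bottom-row=0; cleared 0 line(s) (total 0); column heights now [0 2 3 0], max=3
Drop 2: S rot2 at col 0 lands with bottom-row=2; cleared 0 line(s) (total 0); column heights now [3 4 4 0], max=4
Drop 3: I rot1 at col 1 lands with bottom-row=4; cleared 0 line(s) (total 0); column heights now [3 8 4 0], max=8
Drop 4: I rot0 at col 0 lands with bottom-row=8; cleared 1 line(s) (total 1); column heights now [3 8 4 0], max=8
Drop 5: I rot0 at col 0 lands with bottom-row=8; cleared 1 line(s) (total 2); column heights now [3 8 4 0], max=8
Drop 6: Z rot1 at col 2 lands with bottom-row=4; cleared 0 line(s) (total 2); column heights now [3 8 6 7], max=8
Drop 7: T rot0 at col 1 lands with bottom-row=8; cleared 0 line(s) (total 2); column heights now [3 9 10 9], max=10

Answer: 2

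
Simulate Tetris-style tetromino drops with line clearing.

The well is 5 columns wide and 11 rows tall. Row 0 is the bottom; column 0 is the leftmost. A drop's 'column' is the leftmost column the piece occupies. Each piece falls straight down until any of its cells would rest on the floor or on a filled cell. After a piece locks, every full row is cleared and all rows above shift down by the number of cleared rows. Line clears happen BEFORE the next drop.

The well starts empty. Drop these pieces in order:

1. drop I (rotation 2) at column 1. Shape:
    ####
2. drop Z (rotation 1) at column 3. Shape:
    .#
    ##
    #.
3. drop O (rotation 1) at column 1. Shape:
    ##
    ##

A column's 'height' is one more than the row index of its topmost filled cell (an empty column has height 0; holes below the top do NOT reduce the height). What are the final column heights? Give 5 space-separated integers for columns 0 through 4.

Answer: 0 3 3 3 4

Derivation:
Drop 1: I rot2 at col 1 lands with bottom-row=0; cleared 0 line(s) (total 0); column heights now [0 1 1 1 1], max=1
Drop 2: Z rot1 at col 3 lands with bottom-row=1; cleared 0 line(s) (total 0); column heights now [0 1 1 3 4], max=4
Drop 3: O rot1 at col 1 lands with bottom-row=1; cleared 0 line(s) (total 0); column heights now [0 3 3 3 4], max=4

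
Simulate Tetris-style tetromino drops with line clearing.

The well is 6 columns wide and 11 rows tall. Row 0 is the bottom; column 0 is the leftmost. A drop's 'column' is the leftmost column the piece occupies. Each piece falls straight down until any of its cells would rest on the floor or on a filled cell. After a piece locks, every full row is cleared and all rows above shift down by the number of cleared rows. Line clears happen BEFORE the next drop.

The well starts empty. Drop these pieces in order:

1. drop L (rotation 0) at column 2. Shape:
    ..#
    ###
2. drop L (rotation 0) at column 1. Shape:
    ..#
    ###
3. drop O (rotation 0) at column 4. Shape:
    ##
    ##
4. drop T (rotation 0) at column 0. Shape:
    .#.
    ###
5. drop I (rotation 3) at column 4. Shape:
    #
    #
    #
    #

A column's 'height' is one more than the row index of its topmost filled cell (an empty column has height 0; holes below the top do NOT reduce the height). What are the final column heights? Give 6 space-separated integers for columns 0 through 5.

Drop 1: L rot0 at col 2 lands with bottom-row=0; cleared 0 line(s) (total 0); column heights now [0 0 1 1 2 0], max=2
Drop 2: L rot0 at col 1 lands with bottom-row=1; cleared 0 line(s) (total 0); column heights now [0 2 2 3 2 0], max=3
Drop 3: O rot0 at col 4 lands with bottom-row=2; cleared 0 line(s) (total 0); column heights now [0 2 2 3 4 4], max=4
Drop 4: T rot0 at col 0 lands with bottom-row=2; cleared 1 line(s) (total 1); column heights now [0 3 2 2 3 3], max=3
Drop 5: I rot3 at col 4 lands with bottom-row=3; cleared 0 line(s) (total 1); column heights now [0 3 2 2 7 3], max=7

Answer: 0 3 2 2 7 3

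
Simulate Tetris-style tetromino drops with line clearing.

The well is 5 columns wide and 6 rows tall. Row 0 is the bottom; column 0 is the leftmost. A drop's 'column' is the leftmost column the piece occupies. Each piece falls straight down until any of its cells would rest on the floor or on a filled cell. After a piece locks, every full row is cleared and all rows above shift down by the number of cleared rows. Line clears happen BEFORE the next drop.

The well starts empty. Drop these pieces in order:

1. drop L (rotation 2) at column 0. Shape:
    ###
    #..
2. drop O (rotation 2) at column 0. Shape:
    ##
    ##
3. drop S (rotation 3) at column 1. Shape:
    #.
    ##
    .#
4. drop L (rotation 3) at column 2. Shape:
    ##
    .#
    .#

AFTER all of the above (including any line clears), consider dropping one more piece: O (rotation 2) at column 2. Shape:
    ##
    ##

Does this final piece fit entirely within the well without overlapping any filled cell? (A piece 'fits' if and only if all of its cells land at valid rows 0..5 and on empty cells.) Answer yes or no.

Answer: no

Derivation:
Drop 1: L rot2 at col 0 lands with bottom-row=0; cleared 0 line(s) (total 0); column heights now [2 2 2 0 0], max=2
Drop 2: O rot2 at col 0 lands with bottom-row=2; cleared 0 line(s) (total 0); column heights now [4 4 2 0 0], max=4
Drop 3: S rot3 at col 1 lands with bottom-row=3; cleared 0 line(s) (total 0); column heights now [4 6 5 0 0], max=6
Drop 4: L rot3 at col 2 lands with bottom-row=3; cleared 0 line(s) (total 0); column heights now [4 6 6 6 0], max=6
Test piece O rot2 at col 2 (width 2): heights before test = [4 6 6 6 0]; fits = False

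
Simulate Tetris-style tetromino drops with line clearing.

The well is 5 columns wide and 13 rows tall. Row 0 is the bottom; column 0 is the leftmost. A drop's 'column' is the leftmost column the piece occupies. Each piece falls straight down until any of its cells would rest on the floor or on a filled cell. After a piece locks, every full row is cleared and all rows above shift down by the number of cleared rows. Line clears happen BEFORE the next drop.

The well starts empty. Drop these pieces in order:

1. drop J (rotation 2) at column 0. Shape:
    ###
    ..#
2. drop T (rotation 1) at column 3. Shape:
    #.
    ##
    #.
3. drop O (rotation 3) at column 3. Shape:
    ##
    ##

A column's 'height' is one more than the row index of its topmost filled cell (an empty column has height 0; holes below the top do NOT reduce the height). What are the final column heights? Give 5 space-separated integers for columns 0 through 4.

Drop 1: J rot2 at col 0 lands with bottom-row=0; cleared 0 line(s) (total 0); column heights now [2 2 2 0 0], max=2
Drop 2: T rot1 at col 3 lands with bottom-row=0; cleared 1 line(s) (total 1); column heights now [0 0 1 2 0], max=2
Drop 3: O rot3 at col 3 lands with bottom-row=2; cleared 0 line(s) (total 1); column heights now [0 0 1 4 4], max=4

Answer: 0 0 1 4 4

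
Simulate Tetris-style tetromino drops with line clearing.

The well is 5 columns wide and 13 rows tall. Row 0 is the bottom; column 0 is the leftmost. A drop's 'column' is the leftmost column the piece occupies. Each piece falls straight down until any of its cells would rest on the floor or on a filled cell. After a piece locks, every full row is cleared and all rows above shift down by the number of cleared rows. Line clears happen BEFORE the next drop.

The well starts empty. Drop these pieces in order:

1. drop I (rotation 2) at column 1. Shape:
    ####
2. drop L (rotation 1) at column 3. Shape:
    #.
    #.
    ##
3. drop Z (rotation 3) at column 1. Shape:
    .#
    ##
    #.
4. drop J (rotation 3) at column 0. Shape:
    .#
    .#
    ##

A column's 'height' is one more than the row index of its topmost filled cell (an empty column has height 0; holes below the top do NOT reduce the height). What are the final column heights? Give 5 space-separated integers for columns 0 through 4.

Answer: 4 6 4 4 2

Derivation:
Drop 1: I rot2 at col 1 lands with bottom-row=0; cleared 0 line(s) (total 0); column heights now [0 1 1 1 1], max=1
Drop 2: L rot1 at col 3 lands with bottom-row=1; cleared 0 line(s) (total 0); column heights now [0 1 1 4 2], max=4
Drop 3: Z rot3 at col 1 lands with bottom-row=1; cleared 0 line(s) (total 0); column heights now [0 3 4 4 2], max=4
Drop 4: J rot3 at col 0 lands with bottom-row=3; cleared 0 line(s) (total 0); column heights now [4 6 4 4 2], max=6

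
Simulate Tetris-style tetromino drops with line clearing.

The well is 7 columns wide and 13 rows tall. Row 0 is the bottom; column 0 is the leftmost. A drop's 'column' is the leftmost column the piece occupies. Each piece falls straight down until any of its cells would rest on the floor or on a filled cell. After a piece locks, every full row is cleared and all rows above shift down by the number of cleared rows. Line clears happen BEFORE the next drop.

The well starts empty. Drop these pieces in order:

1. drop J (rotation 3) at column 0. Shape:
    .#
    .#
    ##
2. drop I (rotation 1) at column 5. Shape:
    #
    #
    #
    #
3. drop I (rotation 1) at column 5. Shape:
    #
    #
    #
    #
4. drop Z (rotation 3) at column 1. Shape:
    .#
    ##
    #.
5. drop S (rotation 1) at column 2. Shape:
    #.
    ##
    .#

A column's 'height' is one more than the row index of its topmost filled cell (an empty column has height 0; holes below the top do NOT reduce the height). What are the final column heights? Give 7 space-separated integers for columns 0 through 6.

Answer: 1 5 8 7 0 8 0

Derivation:
Drop 1: J rot3 at col 0 lands with bottom-row=0; cleared 0 line(s) (total 0); column heights now [1 3 0 0 0 0 0], max=3
Drop 2: I rot1 at col 5 lands with bottom-row=0; cleared 0 line(s) (total 0); column heights now [1 3 0 0 0 4 0], max=4
Drop 3: I rot1 at col 5 lands with bottom-row=4; cleared 0 line(s) (total 0); column heights now [1 3 0 0 0 8 0], max=8
Drop 4: Z rot3 at col 1 lands with bottom-row=3; cleared 0 line(s) (total 0); column heights now [1 5 6 0 0 8 0], max=8
Drop 5: S rot1 at col 2 lands with bottom-row=5; cleared 0 line(s) (total 0); column heights now [1 5 8 7 0 8 0], max=8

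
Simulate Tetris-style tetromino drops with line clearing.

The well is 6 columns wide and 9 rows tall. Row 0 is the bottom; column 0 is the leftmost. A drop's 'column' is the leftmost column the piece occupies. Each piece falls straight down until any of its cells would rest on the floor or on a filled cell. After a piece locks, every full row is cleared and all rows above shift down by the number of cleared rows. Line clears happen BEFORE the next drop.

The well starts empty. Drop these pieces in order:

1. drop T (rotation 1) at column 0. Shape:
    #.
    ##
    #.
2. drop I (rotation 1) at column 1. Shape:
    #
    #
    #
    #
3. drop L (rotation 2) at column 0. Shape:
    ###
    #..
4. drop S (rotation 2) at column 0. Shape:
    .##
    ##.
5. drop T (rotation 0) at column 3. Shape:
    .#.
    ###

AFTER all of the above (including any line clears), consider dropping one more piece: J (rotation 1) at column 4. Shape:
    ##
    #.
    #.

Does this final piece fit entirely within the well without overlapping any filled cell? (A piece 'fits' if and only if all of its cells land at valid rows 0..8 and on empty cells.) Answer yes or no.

Answer: yes

Derivation:
Drop 1: T rot1 at col 0 lands with bottom-row=0; cleared 0 line(s) (total 0); column heights now [3 2 0 0 0 0], max=3
Drop 2: I rot1 at col 1 lands with bottom-row=2; cleared 0 line(s) (total 0); column heights now [3 6 0 0 0 0], max=6
Drop 3: L rot2 at col 0 lands with bottom-row=5; cleared 0 line(s) (total 0); column heights now [7 7 7 0 0 0], max=7
Drop 4: S rot2 at col 0 lands with bottom-row=7; cleared 0 line(s) (total 0); column heights now [8 9 9 0 0 0], max=9
Drop 5: T rot0 at col 3 lands with bottom-row=0; cleared 0 line(s) (total 0); column heights now [8 9 9 1 2 1], max=9
Test piece J rot1 at col 4 (width 2): heights before test = [8 9 9 1 2 1]; fits = True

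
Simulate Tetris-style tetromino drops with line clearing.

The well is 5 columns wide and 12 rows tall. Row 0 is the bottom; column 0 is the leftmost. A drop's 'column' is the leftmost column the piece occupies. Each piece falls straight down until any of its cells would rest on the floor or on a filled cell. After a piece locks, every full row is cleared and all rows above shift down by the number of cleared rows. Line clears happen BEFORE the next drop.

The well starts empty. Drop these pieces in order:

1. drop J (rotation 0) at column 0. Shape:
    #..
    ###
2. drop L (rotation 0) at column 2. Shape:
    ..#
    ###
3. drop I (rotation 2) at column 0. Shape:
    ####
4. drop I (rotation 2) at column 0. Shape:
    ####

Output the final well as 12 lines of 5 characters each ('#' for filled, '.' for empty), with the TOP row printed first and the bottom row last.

Answer: .....
.....
.....
.....
.....
.....
.....
.....
.....
####.
#.###
###..

Derivation:
Drop 1: J rot0 at col 0 lands with bottom-row=0; cleared 0 line(s) (total 0); column heights now [2 1 1 0 0], max=2
Drop 2: L rot0 at col 2 lands with bottom-row=1; cleared 0 line(s) (total 0); column heights now [2 1 2 2 3], max=3
Drop 3: I rot2 at col 0 lands with bottom-row=2; cleared 1 line(s) (total 1); column heights now [2 1 2 2 2], max=2
Drop 4: I rot2 at col 0 lands with bottom-row=2; cleared 0 line(s) (total 1); column heights now [3 3 3 3 2], max=3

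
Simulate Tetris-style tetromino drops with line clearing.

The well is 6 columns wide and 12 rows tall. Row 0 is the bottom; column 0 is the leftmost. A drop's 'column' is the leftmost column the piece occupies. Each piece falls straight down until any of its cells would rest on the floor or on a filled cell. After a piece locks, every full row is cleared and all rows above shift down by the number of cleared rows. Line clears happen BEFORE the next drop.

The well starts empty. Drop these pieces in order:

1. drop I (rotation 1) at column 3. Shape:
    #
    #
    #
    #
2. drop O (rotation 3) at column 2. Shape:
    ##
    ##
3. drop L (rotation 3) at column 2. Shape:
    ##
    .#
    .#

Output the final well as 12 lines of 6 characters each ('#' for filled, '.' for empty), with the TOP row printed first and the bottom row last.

Answer: ......
......
......
..##..
...#..
...#..
..##..
..##..
...#..
...#..
...#..
...#..

Derivation:
Drop 1: I rot1 at col 3 lands with bottom-row=0; cleared 0 line(s) (total 0); column heights now [0 0 0 4 0 0], max=4
Drop 2: O rot3 at col 2 lands with bottom-row=4; cleared 0 line(s) (total 0); column heights now [0 0 6 6 0 0], max=6
Drop 3: L rot3 at col 2 lands with bottom-row=6; cleared 0 line(s) (total 0); column heights now [0 0 9 9 0 0], max=9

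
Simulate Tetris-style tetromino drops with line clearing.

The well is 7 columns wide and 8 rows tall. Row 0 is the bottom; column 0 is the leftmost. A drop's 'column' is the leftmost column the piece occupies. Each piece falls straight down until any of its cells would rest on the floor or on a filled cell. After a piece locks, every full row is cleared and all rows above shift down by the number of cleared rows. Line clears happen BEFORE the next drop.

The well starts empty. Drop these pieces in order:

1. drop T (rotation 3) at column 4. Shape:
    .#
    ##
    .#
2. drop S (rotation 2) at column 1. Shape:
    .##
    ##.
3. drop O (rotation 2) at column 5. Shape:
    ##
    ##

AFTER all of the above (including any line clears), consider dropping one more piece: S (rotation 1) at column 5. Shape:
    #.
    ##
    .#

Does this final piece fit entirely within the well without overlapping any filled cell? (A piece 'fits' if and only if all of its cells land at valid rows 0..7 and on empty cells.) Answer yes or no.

Drop 1: T rot3 at col 4 lands with bottom-row=0; cleared 0 line(s) (total 0); column heights now [0 0 0 0 2 3 0], max=3
Drop 2: S rot2 at col 1 lands with bottom-row=0; cleared 0 line(s) (total 0); column heights now [0 1 2 2 2 3 0], max=3
Drop 3: O rot2 at col 5 lands with bottom-row=3; cleared 0 line(s) (total 0); column heights now [0 1 2 2 2 5 5], max=5
Test piece S rot1 at col 5 (width 2): heights before test = [0 1 2 2 2 5 5]; fits = True

Answer: yes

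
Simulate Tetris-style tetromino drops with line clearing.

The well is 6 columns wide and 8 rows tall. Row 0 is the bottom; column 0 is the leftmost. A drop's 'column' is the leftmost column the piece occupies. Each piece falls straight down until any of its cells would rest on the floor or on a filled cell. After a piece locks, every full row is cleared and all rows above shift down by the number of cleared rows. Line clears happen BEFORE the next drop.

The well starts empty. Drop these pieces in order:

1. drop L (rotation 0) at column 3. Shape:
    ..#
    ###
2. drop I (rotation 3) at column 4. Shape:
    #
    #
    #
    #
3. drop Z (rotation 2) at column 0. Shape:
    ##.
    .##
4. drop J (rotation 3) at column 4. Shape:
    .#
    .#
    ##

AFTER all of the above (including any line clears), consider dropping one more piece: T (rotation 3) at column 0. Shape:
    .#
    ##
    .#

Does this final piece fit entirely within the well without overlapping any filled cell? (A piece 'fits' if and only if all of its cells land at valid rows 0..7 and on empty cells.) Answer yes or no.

Answer: yes

Derivation:
Drop 1: L rot0 at col 3 lands with bottom-row=0; cleared 0 line(s) (total 0); column heights now [0 0 0 1 1 2], max=2
Drop 2: I rot3 at col 4 lands with bottom-row=1; cleared 0 line(s) (total 0); column heights now [0 0 0 1 5 2], max=5
Drop 3: Z rot2 at col 0 lands with bottom-row=0; cleared 0 line(s) (total 0); column heights now [2 2 1 1 5 2], max=5
Drop 4: J rot3 at col 4 lands with bottom-row=5; cleared 0 line(s) (total 0); column heights now [2 2 1 1 6 8], max=8
Test piece T rot3 at col 0 (width 2): heights before test = [2 2 1 1 6 8]; fits = True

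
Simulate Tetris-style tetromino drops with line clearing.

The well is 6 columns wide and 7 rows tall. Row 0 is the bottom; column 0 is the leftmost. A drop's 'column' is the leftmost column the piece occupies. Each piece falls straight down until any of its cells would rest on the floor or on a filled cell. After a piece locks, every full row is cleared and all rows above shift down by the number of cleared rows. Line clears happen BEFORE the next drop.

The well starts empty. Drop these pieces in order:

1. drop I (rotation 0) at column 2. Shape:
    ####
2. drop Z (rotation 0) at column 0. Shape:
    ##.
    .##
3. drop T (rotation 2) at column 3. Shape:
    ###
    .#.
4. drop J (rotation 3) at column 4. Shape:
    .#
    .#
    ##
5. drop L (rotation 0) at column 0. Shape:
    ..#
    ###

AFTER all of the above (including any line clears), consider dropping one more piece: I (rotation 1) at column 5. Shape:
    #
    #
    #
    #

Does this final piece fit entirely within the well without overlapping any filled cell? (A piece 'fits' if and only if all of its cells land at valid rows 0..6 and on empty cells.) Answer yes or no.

Drop 1: I rot0 at col 2 lands with bottom-row=0; cleared 0 line(s) (total 0); column heights now [0 0 1 1 1 1], max=1
Drop 2: Z rot0 at col 0 lands with bottom-row=1; cleared 0 line(s) (total 0); column heights now [3 3 2 1 1 1], max=3
Drop 3: T rot2 at col 3 lands with bottom-row=1; cleared 0 line(s) (total 0); column heights now [3 3 2 3 3 3], max=3
Drop 4: J rot3 at col 4 lands with bottom-row=3; cleared 0 line(s) (total 0); column heights now [3 3 2 3 4 6], max=6
Drop 5: L rot0 at col 0 lands with bottom-row=3; cleared 0 line(s) (total 0); column heights now [4 4 5 3 4 6], max=6
Test piece I rot1 at col 5 (width 1): heights before test = [4 4 5 3 4 6]; fits = False

Answer: no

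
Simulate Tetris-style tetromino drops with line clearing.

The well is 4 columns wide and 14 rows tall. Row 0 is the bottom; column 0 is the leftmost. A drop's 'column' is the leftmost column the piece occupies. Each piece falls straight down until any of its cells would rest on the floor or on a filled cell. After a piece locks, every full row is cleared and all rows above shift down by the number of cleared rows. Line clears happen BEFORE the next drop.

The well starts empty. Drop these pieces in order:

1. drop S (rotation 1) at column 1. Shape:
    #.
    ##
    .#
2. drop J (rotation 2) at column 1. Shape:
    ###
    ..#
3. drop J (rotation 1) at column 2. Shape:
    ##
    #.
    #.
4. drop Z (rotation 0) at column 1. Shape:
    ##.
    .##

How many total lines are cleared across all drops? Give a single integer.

Answer: 0

Derivation:
Drop 1: S rot1 at col 1 lands with bottom-row=0; cleared 0 line(s) (total 0); column heights now [0 3 2 0], max=3
Drop 2: J rot2 at col 1 lands with bottom-row=2; cleared 0 line(s) (total 0); column heights now [0 4 4 4], max=4
Drop 3: J rot1 at col 2 lands with bottom-row=4; cleared 0 line(s) (total 0); column heights now [0 4 7 7], max=7
Drop 4: Z rot0 at col 1 lands with bottom-row=7; cleared 0 line(s) (total 0); column heights now [0 9 9 8], max=9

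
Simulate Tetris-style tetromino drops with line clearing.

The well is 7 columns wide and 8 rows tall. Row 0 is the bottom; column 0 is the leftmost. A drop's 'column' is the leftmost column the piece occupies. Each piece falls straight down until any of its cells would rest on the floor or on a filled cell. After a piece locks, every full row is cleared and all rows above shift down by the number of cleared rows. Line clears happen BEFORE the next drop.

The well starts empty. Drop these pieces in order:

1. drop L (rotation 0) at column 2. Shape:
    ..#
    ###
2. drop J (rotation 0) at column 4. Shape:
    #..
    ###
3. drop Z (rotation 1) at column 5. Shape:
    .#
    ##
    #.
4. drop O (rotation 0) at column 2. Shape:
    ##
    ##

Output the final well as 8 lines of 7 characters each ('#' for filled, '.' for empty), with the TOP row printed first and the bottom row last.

Answer: .......
.......
......#
.....##
....##.
..#####
..###..
..###..

Derivation:
Drop 1: L rot0 at col 2 lands with bottom-row=0; cleared 0 line(s) (total 0); column heights now [0 0 1 1 2 0 0], max=2
Drop 2: J rot0 at col 4 lands with bottom-row=2; cleared 0 line(s) (total 0); column heights now [0 0 1 1 4 3 3], max=4
Drop 3: Z rot1 at col 5 lands with bottom-row=3; cleared 0 line(s) (total 0); column heights now [0 0 1 1 4 5 6], max=6
Drop 4: O rot0 at col 2 lands with bottom-row=1; cleared 0 line(s) (total 0); column heights now [0 0 3 3 4 5 6], max=6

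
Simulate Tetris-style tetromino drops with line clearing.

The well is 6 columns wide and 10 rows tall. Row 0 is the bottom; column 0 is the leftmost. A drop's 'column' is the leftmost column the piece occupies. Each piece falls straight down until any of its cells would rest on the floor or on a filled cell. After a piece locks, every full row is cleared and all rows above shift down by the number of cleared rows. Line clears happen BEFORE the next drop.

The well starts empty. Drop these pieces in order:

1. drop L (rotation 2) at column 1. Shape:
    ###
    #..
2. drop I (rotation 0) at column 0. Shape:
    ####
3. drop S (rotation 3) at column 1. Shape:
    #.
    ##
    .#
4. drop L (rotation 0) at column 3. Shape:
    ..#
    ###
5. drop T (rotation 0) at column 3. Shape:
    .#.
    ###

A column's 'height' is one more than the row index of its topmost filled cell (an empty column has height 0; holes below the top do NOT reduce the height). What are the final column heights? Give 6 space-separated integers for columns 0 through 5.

Answer: 3 6 5 6 7 6

Derivation:
Drop 1: L rot2 at col 1 lands with bottom-row=0; cleared 0 line(s) (total 0); column heights now [0 2 2 2 0 0], max=2
Drop 2: I rot0 at col 0 lands with bottom-row=2; cleared 0 line(s) (total 0); column heights now [3 3 3 3 0 0], max=3
Drop 3: S rot3 at col 1 lands with bottom-row=3; cleared 0 line(s) (total 0); column heights now [3 6 5 3 0 0], max=6
Drop 4: L rot0 at col 3 lands with bottom-row=3; cleared 0 line(s) (total 0); column heights now [3 6 5 4 4 5], max=6
Drop 5: T rot0 at col 3 lands with bottom-row=5; cleared 0 line(s) (total 0); column heights now [3 6 5 6 7 6], max=7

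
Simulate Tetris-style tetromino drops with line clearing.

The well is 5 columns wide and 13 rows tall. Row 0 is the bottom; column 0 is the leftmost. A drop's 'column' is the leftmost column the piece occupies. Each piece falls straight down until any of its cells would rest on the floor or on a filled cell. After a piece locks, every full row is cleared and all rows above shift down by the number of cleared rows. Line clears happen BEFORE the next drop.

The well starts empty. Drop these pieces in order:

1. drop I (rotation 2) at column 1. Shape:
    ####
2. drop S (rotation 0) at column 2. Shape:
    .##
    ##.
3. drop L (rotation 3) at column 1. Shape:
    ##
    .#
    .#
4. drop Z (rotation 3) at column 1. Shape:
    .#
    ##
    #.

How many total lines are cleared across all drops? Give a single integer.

Answer: 0

Derivation:
Drop 1: I rot2 at col 1 lands with bottom-row=0; cleared 0 line(s) (total 0); column heights now [0 1 1 1 1], max=1
Drop 2: S rot0 at col 2 lands with bottom-row=1; cleared 0 line(s) (total 0); column heights now [0 1 2 3 3], max=3
Drop 3: L rot3 at col 1 lands with bottom-row=2; cleared 0 line(s) (total 0); column heights now [0 5 5 3 3], max=5
Drop 4: Z rot3 at col 1 lands with bottom-row=5; cleared 0 line(s) (total 0); column heights now [0 7 8 3 3], max=8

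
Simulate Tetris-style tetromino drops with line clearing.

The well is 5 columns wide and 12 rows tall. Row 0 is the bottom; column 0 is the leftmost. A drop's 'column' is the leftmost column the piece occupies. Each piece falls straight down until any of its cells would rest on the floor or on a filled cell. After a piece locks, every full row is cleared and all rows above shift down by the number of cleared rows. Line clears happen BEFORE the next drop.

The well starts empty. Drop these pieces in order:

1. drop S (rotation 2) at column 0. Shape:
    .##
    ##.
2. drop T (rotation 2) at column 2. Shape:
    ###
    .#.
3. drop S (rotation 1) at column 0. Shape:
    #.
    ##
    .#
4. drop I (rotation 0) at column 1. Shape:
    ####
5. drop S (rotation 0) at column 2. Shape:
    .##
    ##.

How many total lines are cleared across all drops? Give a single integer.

Drop 1: S rot2 at col 0 lands with bottom-row=0; cleared 0 line(s) (total 0); column heights now [1 2 2 0 0], max=2
Drop 2: T rot2 at col 2 lands with bottom-row=1; cleared 0 line(s) (total 0); column heights now [1 2 3 3 3], max=3
Drop 3: S rot1 at col 0 lands with bottom-row=2; cleared 0 line(s) (total 0); column heights now [5 4 3 3 3], max=5
Drop 4: I rot0 at col 1 lands with bottom-row=4; cleared 1 line(s) (total 1); column heights now [4 4 3 3 3], max=4
Drop 5: S rot0 at col 2 lands with bottom-row=3; cleared 0 line(s) (total 1); column heights now [4 4 4 5 5], max=5

Answer: 1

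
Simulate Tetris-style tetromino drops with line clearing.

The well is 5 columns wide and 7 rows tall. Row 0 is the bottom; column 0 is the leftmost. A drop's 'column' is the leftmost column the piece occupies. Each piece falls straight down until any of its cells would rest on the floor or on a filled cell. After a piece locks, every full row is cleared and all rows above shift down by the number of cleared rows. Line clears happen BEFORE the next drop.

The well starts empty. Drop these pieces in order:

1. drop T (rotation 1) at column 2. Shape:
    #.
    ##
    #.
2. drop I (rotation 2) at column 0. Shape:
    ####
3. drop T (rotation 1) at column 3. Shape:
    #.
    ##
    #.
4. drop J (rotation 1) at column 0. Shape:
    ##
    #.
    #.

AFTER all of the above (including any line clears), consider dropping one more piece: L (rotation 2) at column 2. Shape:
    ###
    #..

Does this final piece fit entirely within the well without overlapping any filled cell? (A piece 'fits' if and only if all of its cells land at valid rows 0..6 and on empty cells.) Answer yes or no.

Answer: no

Derivation:
Drop 1: T rot1 at col 2 lands with bottom-row=0; cleared 0 line(s) (total 0); column heights now [0 0 3 2 0], max=3
Drop 2: I rot2 at col 0 lands with bottom-row=3; cleared 0 line(s) (total 0); column heights now [4 4 4 4 0], max=4
Drop 3: T rot1 at col 3 lands with bottom-row=4; cleared 0 line(s) (total 0); column heights now [4 4 4 7 6], max=7
Drop 4: J rot1 at col 0 lands with bottom-row=4; cleared 0 line(s) (total 0); column heights now [7 7 4 7 6], max=7
Test piece L rot2 at col 2 (width 3): heights before test = [7 7 4 7 6]; fits = False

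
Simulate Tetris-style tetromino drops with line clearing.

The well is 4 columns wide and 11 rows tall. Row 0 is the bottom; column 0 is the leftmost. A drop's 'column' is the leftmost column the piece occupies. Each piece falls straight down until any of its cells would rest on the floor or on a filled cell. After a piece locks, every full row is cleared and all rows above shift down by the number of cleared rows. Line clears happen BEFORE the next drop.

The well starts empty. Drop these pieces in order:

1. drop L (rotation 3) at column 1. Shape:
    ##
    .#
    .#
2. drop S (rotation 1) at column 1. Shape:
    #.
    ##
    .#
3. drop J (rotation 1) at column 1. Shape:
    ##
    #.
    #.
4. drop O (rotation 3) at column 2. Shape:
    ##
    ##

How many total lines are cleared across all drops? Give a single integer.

Drop 1: L rot3 at col 1 lands with bottom-row=0; cleared 0 line(s) (total 0); column heights now [0 3 3 0], max=3
Drop 2: S rot1 at col 1 lands with bottom-row=3; cleared 0 line(s) (total 0); column heights now [0 6 5 0], max=6
Drop 3: J rot1 at col 1 lands with bottom-row=6; cleared 0 line(s) (total 0); column heights now [0 9 9 0], max=9
Drop 4: O rot3 at col 2 lands with bottom-row=9; cleared 0 line(s) (total 0); column heights now [0 9 11 11], max=11

Answer: 0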